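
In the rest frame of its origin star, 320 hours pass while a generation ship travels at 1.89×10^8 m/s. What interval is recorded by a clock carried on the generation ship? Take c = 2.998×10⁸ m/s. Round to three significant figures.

248 hours

β = v/c = (1.89×10^8 m/s)/(2.998×10⁸ m/s) = 0.63042.
γ = 1/√(1 − β²) = 1/√(1 − 0.3974293764) = 1/√0.6025706236 = 1/0.776254 = 1.2882.
The moving clock records proper time: Δτ = Δt/γ = 320/1.2882 = 248 hours.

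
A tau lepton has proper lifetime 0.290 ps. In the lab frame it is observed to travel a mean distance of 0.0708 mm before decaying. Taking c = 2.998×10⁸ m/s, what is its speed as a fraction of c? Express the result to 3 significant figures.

Let x = d/(cτ) = 7.080×10^-5 m / (2.998×10⁸ m/s × 2.900×10^-13 s) = 0.81434. Since d = βγcτ, x = βγ = β/√(1−β²).
Solving: β² = x²/(1+x²) = 0.66315/1.66315 = 0.398731, so β = 0.631.

0.631c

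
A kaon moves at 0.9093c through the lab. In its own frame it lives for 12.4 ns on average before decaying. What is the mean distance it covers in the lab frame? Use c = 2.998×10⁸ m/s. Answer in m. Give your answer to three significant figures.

8.12 m

β² = 0.82682649, so γ = 1/√0.17317351 = 2.403.
Lab-frame lifetime: Δt = γτ = 2.403 × 12.4 ns = 29.797 ns.
Distance: d = vΔt = 0.9093 × 2.998×10⁸ m/s × 2.9797×10^-8 s = 8.12 m.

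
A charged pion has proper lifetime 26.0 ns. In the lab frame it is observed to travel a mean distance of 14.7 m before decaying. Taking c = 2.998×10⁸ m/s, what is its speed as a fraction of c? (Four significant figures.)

0.8835c

Lab distance = (lab lifetime)·v = γτ·βc, so βγ = d/(cτ) = 14.70/(2.998×10⁸ × 2.600×10^-8) = 1.8859.
With βγ = 1.8859: γ² = 1 + (βγ)² = 4.55662, and β = (βγ)/γ = 1.8859/2.13462 = 0.8835.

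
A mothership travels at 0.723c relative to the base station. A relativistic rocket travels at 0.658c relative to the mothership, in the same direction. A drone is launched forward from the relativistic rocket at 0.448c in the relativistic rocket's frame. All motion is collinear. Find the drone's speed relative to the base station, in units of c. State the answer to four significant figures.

0.9750c

First combine the drone and relativistic rocket (S''→S'): u₁ = (0.448 + 0.658)/(1 + 0.448×0.658) = 1.106/1.294784 = 0.8542.
Then combine with the mothership (S'→S): u = (0.8542 + 0.723)/(1 + 0.8542×0.723) = 1.5772/1.6175866 = 0.97503.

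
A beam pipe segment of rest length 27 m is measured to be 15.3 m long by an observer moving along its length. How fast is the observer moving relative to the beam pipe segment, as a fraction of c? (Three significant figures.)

0.824c

Length contraction gives γ = L₀/L = 27/15.3 = 1.7647.
β = √(1 − 1/γ²) = √0.678887 = 0.824.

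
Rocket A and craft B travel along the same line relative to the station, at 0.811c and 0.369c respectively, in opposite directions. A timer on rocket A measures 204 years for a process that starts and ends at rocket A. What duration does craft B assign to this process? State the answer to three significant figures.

487 years

Speed of rocket A in craft B's frame: u = (v_A + v_B)/(1 + v_A v_B/c²) = (0.811 + 0.369)/(1 + 0.811×0.369) = 1.18/1.299259 = 0.90821; |u| = 0.90821c.
At |u| = 0.90821c, γ = (1 − 0.824845)^(−1/2) = 2.3894.
The clock on rocket A records proper time, so craft B measures Δt = γΔτ = 2.3894 × 204 = 487 years.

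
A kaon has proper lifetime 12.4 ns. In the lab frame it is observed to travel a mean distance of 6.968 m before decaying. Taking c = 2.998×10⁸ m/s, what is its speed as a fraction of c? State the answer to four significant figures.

0.8823c

Lab distance = (lab lifetime)·v = γτ·βc, so βγ = d/(cτ) = 6.968/(2.998×10⁸ × 1.240×10^-8) = 1.8744.
With βγ = 1.8744: γ² = 1 + (βγ)² = 4.51338, and β = (βγ)/γ = 1.8744/2.12447 = 0.8823.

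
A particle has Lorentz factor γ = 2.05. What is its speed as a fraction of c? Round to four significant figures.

0.8730c

β = √(1 − 1/γ²) = √(1 − 1/4.2025) = √0.762046 = 0.8730.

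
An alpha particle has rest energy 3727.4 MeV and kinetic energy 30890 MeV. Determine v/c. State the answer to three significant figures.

γ = 1 + K/(mc²) = 1 + 30890/3727.4 = 9.2873.
β = √(1 − 1/γ²) = √(1 − 0.0115937) = √0.9884063 = 0.994.

0.994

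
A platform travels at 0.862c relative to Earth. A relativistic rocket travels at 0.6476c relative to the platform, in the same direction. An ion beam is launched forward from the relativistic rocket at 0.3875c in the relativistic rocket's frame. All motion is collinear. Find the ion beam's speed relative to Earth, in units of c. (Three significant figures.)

Compose velocities in two stages. Stage 1 (into S'): u₁ = (0.3875+0.6476)/(1+0.3875×0.6476) = 0.82745.
Stage 2 (into S): u = (0.82745+0.862)/(1+0.82745×0.862) = 0.9861, so the speed is 0.986c.

0.986c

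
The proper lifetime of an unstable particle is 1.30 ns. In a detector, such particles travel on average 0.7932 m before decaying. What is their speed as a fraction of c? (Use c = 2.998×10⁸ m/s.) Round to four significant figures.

0.8975c

d = βγcτ ⇒ βγ = d/(cτ) = 0.7932 m / (0.38974 m) = 2.0352.
β = (βγ)/√(1+(βγ)²) = 2.0352/√5.14204 = 0.8975.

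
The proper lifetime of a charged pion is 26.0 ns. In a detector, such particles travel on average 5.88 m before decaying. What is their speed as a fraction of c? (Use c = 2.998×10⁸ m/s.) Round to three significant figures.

Let x = d/(cτ) = 5.880 m / (2.998×10⁸ m/s × 2.600×10^-8 s) = 0.75435. Since d = βγcτ, x = βγ = β/√(1−β²).
Solving: β² = x²/(1+x²) = 0.569044/1.569044 = 0.362669, so β = 0.602.

0.602c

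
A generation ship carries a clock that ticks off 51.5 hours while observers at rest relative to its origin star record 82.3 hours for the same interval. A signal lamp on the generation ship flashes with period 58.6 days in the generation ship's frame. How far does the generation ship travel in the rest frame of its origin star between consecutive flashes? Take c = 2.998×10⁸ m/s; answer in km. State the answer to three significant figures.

γ = Δt/Δτ = 82.3/51.5 = 1.59806.
β = √(1 − 1/γ²) = 0.78002. Lab-frame period = γτ = 1.59806×58.6 days = 93.646 days. Distance = βc × γτ = 0.78002 × 2.998×10⁸ m/s × 8091014.4 s = 1.8921×10^15 m = 1.89×10^12 km.

1.89×10^12 km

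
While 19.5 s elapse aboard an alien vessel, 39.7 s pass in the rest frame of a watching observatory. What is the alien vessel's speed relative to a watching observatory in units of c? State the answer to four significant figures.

γ = Δt/Δτ = 39.7/19.5 = 2.0359.
β = √(1 − 1/γ²) = √(1 − 0.241261) = √0.758739 = 0.8711.

0.8711c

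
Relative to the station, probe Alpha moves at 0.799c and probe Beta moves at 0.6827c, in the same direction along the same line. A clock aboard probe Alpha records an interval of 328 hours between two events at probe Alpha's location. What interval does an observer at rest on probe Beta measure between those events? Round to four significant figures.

339.3 hours

The velocity of probe Alpha relative to probe Beta is (0.799 − 0.6827)c / (1 − 0.799×0.6827) = 0.25587c; relative speed 0.25587c.
γ for this relative speed: γ = 1/√(1 − 0.0654695) = 1.0344.
Probe Alpha's interval is proper; time dilation gives Δt_B = γΔτ = 1.0344 × 328 hours = 339.3 hours.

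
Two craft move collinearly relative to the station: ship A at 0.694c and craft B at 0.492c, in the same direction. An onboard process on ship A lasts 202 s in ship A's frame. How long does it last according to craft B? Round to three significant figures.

The velocity of ship A relative to craft B is (0.694 − 0.492)c / (1 − 0.694×0.492) = 0.30673c; relative speed 0.30673c.
At |u| = 0.30673c, γ = (1 − 0.0940833)^(−1/2) = 1.0506.
Ship A's interval is proper; time dilation gives Δt_B = γΔτ = 1.0506 × 202 s = 212 s.

212 s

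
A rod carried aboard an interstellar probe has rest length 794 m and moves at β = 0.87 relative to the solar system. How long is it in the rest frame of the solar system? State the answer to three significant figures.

β² = 0.7569, so γ = 1/√0.2431 = 2.0282.
Along the direction of motion the measured length is L₀/γ = 794/2.0282 = 391 m.

391 m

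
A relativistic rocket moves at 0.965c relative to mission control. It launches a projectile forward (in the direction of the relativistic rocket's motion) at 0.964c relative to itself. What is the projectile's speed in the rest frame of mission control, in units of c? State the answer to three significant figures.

In units of c, u = (u' + v)/(1 + u'v) with u' = 0.964 and v = 0.965.
Numerator: 0.964 + 0.965 = 1.929. Denominator: 1 + (0.964)(0.965) = 1.93026.
u = 1.929/1.93026 = 0.99935, so the speed is 0.999c.

0.999c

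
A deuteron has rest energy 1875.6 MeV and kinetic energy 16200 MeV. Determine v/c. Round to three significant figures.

γ = 1 + K/(mc²) = 1 + 16200/1875.6 = 9.6372.
β = √(1 − 1/γ²) = √(1 − 0.0107671) = √0.9892329 = 0.995.

0.995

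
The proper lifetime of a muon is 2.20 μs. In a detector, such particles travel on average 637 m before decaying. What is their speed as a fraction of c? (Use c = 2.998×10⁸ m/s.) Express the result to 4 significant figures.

0.6947c

Lab distance = (lab lifetime)·v = γτ·βc, so βγ = d/(cτ) = 637.0/(2.998×10⁸ × 2.200×10^-6) = 0.9658.
With βγ = 0.9658: γ² = 1 + (βγ)² = 1.93277, and β = (βγ)/γ = 0.9658/1.39024 = 0.6947.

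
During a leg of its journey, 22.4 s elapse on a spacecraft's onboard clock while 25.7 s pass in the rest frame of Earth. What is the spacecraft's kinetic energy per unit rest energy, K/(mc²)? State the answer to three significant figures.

0.147

γ = Δt/Δτ = 25.7/22.4 = 1.14732.
K/(mc²) = γ − 1 = 1.14732 − 1 = 0.147.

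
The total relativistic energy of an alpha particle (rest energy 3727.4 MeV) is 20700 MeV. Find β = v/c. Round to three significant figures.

0.984

γ = E/(mc²) = 20700/3727.4 = 5.5535.
β = √(1 − 1/γ²) = √(1 − 0.032424) = √0.967576 = 0.984.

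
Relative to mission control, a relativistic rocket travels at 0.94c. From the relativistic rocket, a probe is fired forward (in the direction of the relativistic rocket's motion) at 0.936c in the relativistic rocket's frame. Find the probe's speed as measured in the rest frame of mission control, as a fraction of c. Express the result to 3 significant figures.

0.998c

In units of c, u = (u' + v)/(1 + u'v) with u' = 0.936 and v = 0.94.
Numerator: 0.936 + 0.94 = 1.876. Denominator: 1 + (0.936)(0.94) = 1.87984.
u = 1.876/1.87984 = 0.99796, so the speed is 0.998c.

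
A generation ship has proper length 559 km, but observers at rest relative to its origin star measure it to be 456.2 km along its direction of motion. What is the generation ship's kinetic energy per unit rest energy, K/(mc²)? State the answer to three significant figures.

From L = L₀/γ: γ = 559/456.2 = 1.22534.
Since K = (γ−1)mc², K/(mc²) = 1.22534 − 1 = 0.225.

0.225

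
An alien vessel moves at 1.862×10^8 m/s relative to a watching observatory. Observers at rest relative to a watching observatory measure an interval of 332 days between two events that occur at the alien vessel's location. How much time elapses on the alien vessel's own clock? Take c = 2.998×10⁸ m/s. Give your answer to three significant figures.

260 days

β = v/c = (1.862×10^8 m/s)/(2.998×10⁸ m/s) = 0.621081.
Lorentz factor: γ = (1 − 0.3857416)^(−1/2) = 1.2759.
The alien vessel's clock runs slow as seen from a watching observatory, so Δτ = Δt/γ = 332/1.2759 = 260 days.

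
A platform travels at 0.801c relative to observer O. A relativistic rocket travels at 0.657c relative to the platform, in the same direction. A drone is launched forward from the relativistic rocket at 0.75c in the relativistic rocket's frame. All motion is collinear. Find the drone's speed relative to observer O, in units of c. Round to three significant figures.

0.993c

First combine the drone and relativistic rocket (S''→S'): u₁ = (0.75 + 0.657)/(1 + 0.75×0.657) = 1.407/1.49275 = 0.94256.
Then combine with the platform (S'→S): u = (0.94256 + 0.801)/(1 + 0.94256×0.801) = 1.74356/1.75499056 = 0.99349.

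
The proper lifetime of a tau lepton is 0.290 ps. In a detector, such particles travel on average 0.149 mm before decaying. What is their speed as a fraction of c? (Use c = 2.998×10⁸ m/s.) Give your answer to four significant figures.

0.8637c

Lab distance = (lab lifetime)·v = γτ·βc, so βγ = d/(cτ) = 1.490×10^-4/(2.998×10⁸ × 2.900×10^-13) = 1.7138.
With βγ = 1.7138: γ² = 1 + (βγ)² = 3.93711, and β = (βγ)/γ = 1.7138/1.98422 = 0.8637.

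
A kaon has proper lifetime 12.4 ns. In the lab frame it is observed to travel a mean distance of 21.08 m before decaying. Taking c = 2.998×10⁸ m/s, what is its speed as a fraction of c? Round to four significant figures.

d = βγcτ ⇒ βγ = d/(cτ) = 21.08 m / (3.71752 m) = 5.6704.
β = (βγ)/√(1+(βγ)²) = 5.6704/√33.1534 = 0.9848.

0.9848c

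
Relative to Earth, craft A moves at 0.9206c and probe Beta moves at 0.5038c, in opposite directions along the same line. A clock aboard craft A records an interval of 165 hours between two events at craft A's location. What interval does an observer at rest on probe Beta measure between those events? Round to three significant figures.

716 hours

Transform craft A's velocity into probe Beta's frame: (0.9206 + 0.5038)/(1 + 0.9206·0.5038) = 1.4244/1.46379828, so the relative speed is 0.97308c.
γ for this relative speed: γ = 1/√(1 − 0.946885) = 4.339.
Craft A's interval is proper; time dilation gives Δt_B = γΔτ = 4.339 × 165 hours = 716 hours.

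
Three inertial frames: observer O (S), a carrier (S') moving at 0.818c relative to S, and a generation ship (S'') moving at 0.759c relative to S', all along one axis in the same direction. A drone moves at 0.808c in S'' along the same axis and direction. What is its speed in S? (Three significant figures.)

Apply u = (u'+v)/(1+u'v) twice. Drone in the carrier frame: (0.808+0.759)/(1+0.808·0.759) = 1.567/1.613272 = 0.97132c.
That velocity, transformed to the rest frame of observer O: (0.97132+0.818)/(1+0.97132·0.818) = 1.78932/1.79453976 = 0.99709c.

0.997c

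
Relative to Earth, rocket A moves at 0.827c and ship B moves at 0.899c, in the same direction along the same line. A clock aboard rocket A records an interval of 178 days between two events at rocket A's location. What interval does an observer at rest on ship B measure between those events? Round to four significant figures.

The velocity of rocket A relative to ship B is (0.827 − 0.899)c / (1 − 0.827×0.899) = −0.28067c; relative speed 0.28067c.
At |u| = 0.28067c, γ = (1 − 0.0787756)^(−1/2) = 1.0419.
The clock on rocket A records proper time, so ship B measures Δt = γΔτ = 1.0419 × 178 = 185.5 days.

185.5 days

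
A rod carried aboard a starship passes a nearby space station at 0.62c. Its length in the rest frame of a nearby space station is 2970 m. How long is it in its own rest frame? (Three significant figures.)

With β = 0.62, γ = 1/√(1 − 0.62²) = 1/√0.6156 = 1.2745.
Proper length: L₀ = γ·L = 1.2745 × 2970 = 3790 m.

3790 m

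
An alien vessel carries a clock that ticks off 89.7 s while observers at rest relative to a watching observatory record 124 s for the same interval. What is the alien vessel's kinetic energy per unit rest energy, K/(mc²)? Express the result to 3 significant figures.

0.382

From Δt = γΔτ: γ = 124/89.7 = 1.38239.
K/(mc²) = γ − 1 = 1.38239 − 1 = 0.382.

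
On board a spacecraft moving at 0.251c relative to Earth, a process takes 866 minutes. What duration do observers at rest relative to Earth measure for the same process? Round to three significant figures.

895 minutes

γ = 1/√(1 − β²) = 1/√(1 − 0.063001) = 1/√0.936999 = 1/0.967987 = 1.0331.
The onboard clock measures proper time, so the interval in the rest frame of Earth is dilated: Δt = γ·Δτ = 1.0331 × 866 minutes = 895 minutes.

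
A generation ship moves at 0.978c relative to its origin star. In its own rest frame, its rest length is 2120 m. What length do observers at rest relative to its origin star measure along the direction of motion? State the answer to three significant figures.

With β = 0.978, γ = 1/√(1 − 0.978²) = 1/√0.043516 = 4.7938.
Length contraction: L = L₀/γ = 2120/4.7938 = 442 m.

442 m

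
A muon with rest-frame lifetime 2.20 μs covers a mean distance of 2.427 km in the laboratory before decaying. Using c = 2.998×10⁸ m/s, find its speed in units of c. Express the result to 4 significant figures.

Lab distance = (lab lifetime)·v = γτ·βc, so βγ = d/(cτ) = 2427/(2.998×10⁸ × 2.200×10^-6) = 3.6797.
With βγ = 3.6797: γ² = 1 + (βγ)² = 14.5402, and β = (βγ)/γ = 3.6797/3.81316 = 0.9650.

0.9650c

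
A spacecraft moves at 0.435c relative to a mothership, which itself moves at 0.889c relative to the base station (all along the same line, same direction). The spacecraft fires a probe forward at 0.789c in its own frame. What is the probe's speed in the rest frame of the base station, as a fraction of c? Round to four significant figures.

Compose velocities in two stages. Stage 1 (into S'): u₁ = (0.789+0.435)/(1+0.789×0.435) = 0.91125.
Stage 2 (into S): u = (0.91125+0.889)/(1+0.91125×0.889) = 0.99456, so the speed is 0.9946c.

0.9946c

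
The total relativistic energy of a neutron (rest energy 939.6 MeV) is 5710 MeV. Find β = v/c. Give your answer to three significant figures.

0.986

γ = E/(mc²) = 5710/939.6 = 6.0771.
β = √(1 − 1/γ²) = √(1 − 0.0270774) = √0.9729226 = 0.986.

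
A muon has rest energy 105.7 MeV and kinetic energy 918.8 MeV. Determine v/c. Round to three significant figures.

0.995

γ = 1 + K/(mc²) = 1 + 918.8/105.7 = 9.6925.
β = √(1 − 1/γ²) = √(1 − 0.0106446) = √0.9893554 = 0.995.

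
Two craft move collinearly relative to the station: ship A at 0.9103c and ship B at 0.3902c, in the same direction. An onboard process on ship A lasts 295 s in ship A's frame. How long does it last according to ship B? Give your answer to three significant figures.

Transform ship A's velocity into ship B's frame: (0.9103 − 0.3902)/(1 − 0.9103·0.3902) = 0.5201/0.64480094, so the relative speed is 0.80661c.
At |u| = 0.80661c, γ = (1 − 0.65062)^(−1/2) = 1.6918.
The clock on ship A records proper time, so ship B measures Δt = γΔτ = 1.6918 × 295 = 499 s.

499 s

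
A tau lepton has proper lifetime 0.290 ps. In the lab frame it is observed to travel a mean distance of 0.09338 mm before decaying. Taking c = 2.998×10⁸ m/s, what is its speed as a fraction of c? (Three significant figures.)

0.732c

d = βγcτ ⇒ βγ = d/(cτ) = 9.338×10^-5 m / (8.6942×10^-5 m) = 1.074.
β = (βγ)/√(1+(βγ)²) = 1.074/√2.15348 = 0.732.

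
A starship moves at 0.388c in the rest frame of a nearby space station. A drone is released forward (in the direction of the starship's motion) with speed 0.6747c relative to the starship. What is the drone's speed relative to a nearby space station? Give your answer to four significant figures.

Relativistic velocity addition: u = (u' + v)/(1 + u'v/c²), with u' = 0.6747c and v = 0.388c.
Numerator: 0.6747 + 0.388 = 1.0627. Denominator: 1 + (0.6747)(0.388) = 1.2617836.
u = 1.0627/1.2617836 = 0.84222, so the speed is 0.8422c.

0.8422c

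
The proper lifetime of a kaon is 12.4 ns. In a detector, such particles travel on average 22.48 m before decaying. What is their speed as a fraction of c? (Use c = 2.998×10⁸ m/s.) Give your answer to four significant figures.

Let x = d/(cτ) = 22.48 m / (2.998×10⁸ m/s × 1.240×10^-8 s) = 6.047. Since d = βγcτ, x = βγ = β/√(1−β²).
Solving: β² = x²/(1+x²) = 36.5662/37.5662 = 0.97338, so β = 0.9866.

0.9866c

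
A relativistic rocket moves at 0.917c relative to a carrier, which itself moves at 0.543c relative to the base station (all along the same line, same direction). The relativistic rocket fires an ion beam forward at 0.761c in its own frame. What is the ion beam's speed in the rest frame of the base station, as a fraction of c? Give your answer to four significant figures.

0.9965c

Compose velocities in two stages. Stage 1 (into S'): u₁ = (0.761+0.917)/(1+0.761×0.917) = 0.98832.
Stage 2 (into S): u = (0.98832+0.543)/(1+0.98832×0.543) = 0.99653, so the speed is 0.9965c.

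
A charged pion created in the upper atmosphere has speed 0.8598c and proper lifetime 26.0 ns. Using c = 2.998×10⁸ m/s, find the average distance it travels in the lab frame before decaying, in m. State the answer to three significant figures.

13.1 m

With β = 0.8598, γ = 1/√(1 − 0.8598²) = 1/√0.26074396 = 1.9584.
Lab-frame lifetime: Δt = γτ = 1.9584 × 26.0 ns = 50.918 ns.
Distance: d = vΔt = 0.8598 × 2.998×10⁸ m/s × 5.0918×10^-8 s = 13.1 m.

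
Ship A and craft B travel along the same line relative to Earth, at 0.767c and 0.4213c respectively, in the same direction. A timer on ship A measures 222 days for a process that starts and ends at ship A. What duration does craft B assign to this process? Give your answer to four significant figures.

The velocity of ship A relative to craft B is (0.767 − 0.4213)c / (1 − 0.767×0.4213) = 0.51074c; relative speed 0.51074c.
At |u| = 0.51074c, γ = (1 − 0.260855)^(−1/2) = 1.1631.
Ship A's interval is proper; time dilation gives Δt_B = γΔτ = 1.1631 × 222 days = 258.2 days.

258.2 days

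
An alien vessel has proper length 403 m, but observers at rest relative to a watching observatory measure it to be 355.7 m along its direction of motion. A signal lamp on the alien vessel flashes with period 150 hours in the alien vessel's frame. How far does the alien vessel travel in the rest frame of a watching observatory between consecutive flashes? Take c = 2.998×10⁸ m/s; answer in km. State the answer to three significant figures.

γ = L₀/L = 403/355.7 = 1.13298.
β = √(1 − 1/γ²) = 0.47007. Lab-frame period = γτ = 1.13298×150 hours = 169.95 hours. Distance = βc × γτ = 0.47007 × 2.998×10⁸ m/s × 611820 s = 8.6222×10^13 m = 8.62×10^10 km.

8.62×10^10 km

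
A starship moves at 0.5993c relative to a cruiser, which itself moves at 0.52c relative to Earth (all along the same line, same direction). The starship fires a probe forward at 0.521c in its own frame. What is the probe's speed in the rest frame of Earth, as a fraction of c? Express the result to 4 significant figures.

0.9514c

Apply u = (u'+v)/(1+u'v) twice. Probe in the cruiser frame: (0.521+0.5993)/(1+0.521·0.5993) = 1.1203/1.3122353 = 0.85373c.
That velocity, transformed to the rest frame of Earth: (0.85373+0.52)/(1+0.85373·0.52) = 1.37373/1.4439396 = 0.95138c.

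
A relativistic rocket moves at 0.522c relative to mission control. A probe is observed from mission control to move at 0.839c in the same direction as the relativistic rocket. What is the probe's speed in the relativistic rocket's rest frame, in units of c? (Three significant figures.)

0.564c

Transform to the relativistic rocket's frame: u' = (u − v)/(1 − uv/c²).
u' = (0.839 − 0.522)/(1 − 0.839×0.522) = 0.317/0.562042 = 0.56401.
Speed in the relativistic rocket's frame: 0.564c (in the same direction).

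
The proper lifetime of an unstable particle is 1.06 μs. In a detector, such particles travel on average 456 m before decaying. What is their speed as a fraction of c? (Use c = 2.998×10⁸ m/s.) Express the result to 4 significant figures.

0.8204c

d = βγcτ ⇒ βγ = d/(cτ) = 456.0 m / (317.788 m) = 1.4349.
β = (βγ)/√(1+(βγ)²) = 1.4349/√3.05894 = 0.8204.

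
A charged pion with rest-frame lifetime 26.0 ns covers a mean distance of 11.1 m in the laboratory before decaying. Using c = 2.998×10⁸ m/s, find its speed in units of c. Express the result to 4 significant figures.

0.8184c

Lab distance = (lab lifetime)·v = γτ·βc, so βγ = d/(cτ) = 11.10/(2.998×10⁸ × 2.600×10^-8) = 1.424.
With βγ = 1.424: γ² = 1 + (βγ)² = 3.02778, and β = (βγ)/γ = 1.424/1.74005 = 0.8184.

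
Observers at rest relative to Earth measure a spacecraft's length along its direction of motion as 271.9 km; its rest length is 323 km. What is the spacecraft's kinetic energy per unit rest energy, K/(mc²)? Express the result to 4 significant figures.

γ = L₀/L = 323/271.9 = 1.18794.
K/(mc²) = γ − 1 = 1.18794 − 1 = 0.1879.

0.1879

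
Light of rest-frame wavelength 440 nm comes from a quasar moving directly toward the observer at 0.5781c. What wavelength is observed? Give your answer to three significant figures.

228 nm

Relativistic Doppler for wavelength: λ_obs = λ_src · √((1−β)/(1+β)).
With β = 0.5781: factor = √(0.4219/1.5781) = 0.51706.
λ_obs = 440 × 0.51706 = 228 nm.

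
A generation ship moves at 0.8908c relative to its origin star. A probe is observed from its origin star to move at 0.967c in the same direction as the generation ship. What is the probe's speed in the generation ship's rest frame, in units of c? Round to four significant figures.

0.5498c

Transform to the generation ship's frame: u' = (u − v)/(1 − uv/c²).
u' = (0.967 − 0.8908)/(1 − 0.967×0.8908) = 0.0762/0.1385964 = 0.5498.
Speed in the generation ship's frame: 0.5498c (in the same direction).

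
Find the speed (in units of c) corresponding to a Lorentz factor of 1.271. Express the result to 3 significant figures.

0.617c

β = √(1 − 1/γ²) = √(1 − 1/1.615441) = √0.380974 = 0.617.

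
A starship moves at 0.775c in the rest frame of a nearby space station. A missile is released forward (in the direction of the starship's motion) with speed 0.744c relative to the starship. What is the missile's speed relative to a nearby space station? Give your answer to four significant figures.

In units of c, u = (u' + v)/(1 + u'v) with u' = 0.744 and v = 0.775.
Numerator: 0.744 + 0.775 = 1.519. Denominator: 1 + (0.744)(0.775) = 1.5766.
u = 1.519/1.5766 = 0.96347, so the speed is 0.9635c.

0.9635c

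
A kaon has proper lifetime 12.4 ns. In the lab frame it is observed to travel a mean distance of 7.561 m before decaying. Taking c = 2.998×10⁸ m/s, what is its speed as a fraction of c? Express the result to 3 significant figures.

0.897c

Let x = d/(cτ) = 7.561 m / (2.998×10⁸ m/s × 1.240×10^-8 s) = 2.0339. Since d = βγcτ, x = βγ = β/√(1−β²).
Solving: β² = x²/(1+x²) = 4.13675/5.13675 = 0.805324, so β = 0.897.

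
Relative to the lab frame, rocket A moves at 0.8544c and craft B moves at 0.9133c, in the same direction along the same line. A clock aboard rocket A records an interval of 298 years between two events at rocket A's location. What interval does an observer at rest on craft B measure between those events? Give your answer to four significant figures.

Transform rocket A's velocity into craft B's frame: (0.8544 − 0.9133)/(1 − 0.8544·0.9133) = −0.0589/0.21967648, so the relative speed is 0.26812c.
γ for this relative speed: γ = 1/√(1 − 0.0718883) = 1.038.
The clock on rocket A records proper time, so craft B measures Δt = γΔτ = 1.038 × 298 = 309.3 years.

309.3 years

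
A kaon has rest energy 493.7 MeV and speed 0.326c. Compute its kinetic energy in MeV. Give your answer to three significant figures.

With β = 0.326, γ = 1/√(1 − 0.326²) = 1/√0.893724 = 1.057787.
Kinetic energy: K = (γ − 1)mc² = (1.057787 − 1) × 493.7 MeV = 0.057787 × 493.7 = 28.5 MeV.

28.5 MeV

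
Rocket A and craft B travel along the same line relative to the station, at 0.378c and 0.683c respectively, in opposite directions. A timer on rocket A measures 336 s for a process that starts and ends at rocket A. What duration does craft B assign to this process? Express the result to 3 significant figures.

Transform rocket A's velocity into craft B's frame: (0.378 + 0.683)/(1 + 0.378·0.683) = 1.061/1.258174, so the relative speed is 0.84329c.
γ for this relative speed: γ = 1/√(1 − 0.711138) = 1.8606.
The clock on rocket A records proper time, so craft B measures Δt = γΔτ = 1.8606 × 336 = 625 s.

625 s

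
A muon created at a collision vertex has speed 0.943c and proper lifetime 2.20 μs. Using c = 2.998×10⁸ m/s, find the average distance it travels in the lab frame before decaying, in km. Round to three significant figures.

1.87 km

β² = 0.889249, so γ = 1/√0.110751 = 3.0049.
Lab-frame lifetime: Δt = γτ = 3.0049 × 2.20 μs = 6.6108 μs.
Distance: d = vΔt = 0.943 × 2.998×10⁸ m/s × 6.6108×10^-6 s = 1870 m = 1.87 km.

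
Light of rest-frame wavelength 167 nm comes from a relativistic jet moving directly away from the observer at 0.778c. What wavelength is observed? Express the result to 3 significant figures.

Relativistic Doppler for wavelength: λ_obs = λ_src · √((1+β)/(1−β)).
With β = 0.778: factor = √(1.778/0.222) = 2.83.
λ_obs = 167 × 2.83 = 473 nm.

473 nm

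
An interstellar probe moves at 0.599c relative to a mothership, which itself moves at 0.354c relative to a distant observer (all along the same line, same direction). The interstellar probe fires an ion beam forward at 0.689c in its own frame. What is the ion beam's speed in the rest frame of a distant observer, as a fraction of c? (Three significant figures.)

Compose velocities in two stages. Stage 1 (into S'): u₁ = (0.689+0.599)/(1+0.689×0.599) = 0.91172.
Stage 2 (into S): u = (0.91172+0.354)/(1+0.91172×0.354) = 0.95689, so the speed is 0.957c.

0.957c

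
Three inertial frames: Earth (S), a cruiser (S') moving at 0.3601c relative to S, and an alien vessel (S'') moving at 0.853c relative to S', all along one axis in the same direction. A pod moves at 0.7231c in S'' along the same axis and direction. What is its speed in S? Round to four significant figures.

0.9881c

Apply u = (u'+v)/(1+u'v) twice. Pod in the cruiser frame: (0.7231+0.853)/(1+0.7231·0.853) = 1.5761/1.6168043 = 0.97482c.
That velocity, transformed to the rest frame of Earth: (0.97482+0.3601)/(1+0.97482·0.3601) = 1.33492/1.351032682 = 0.98807c.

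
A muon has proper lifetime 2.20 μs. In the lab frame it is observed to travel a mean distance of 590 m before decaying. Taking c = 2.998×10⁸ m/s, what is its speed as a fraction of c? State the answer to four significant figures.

Lab distance = (lab lifetime)·v = γτ·βc, so βγ = d/(cτ) = 590.0/(2.998×10⁸ × 2.200×10^-6) = 0.89454.
With βγ = 0.89454: γ² = 1 + (βγ)² = 1.800202, and β = (βγ)/γ = 0.89454/1.34172 = 0.6667.

0.6667c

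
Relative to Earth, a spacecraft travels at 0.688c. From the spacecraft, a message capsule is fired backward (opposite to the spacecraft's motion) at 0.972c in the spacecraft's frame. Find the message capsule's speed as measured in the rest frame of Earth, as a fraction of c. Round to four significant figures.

0.8573c

In units of c, u = (u' + v)/(1 + u'v) with u' = −0.972 and v = 0.688.
Numerator: −0.972 + 0.688 = −0.284. Denominator: 1 + (−0.972)(0.688) = 0.331264.
u = −0.284/0.331264 = −0.85732, so the speed is 0.8573c.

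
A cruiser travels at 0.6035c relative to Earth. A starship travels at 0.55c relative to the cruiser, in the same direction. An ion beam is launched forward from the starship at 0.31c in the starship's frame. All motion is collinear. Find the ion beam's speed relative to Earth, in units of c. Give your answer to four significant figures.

First combine the ion beam and starship (S''→S'): u₁ = (0.31 + 0.55)/(1 + 0.31×0.55) = 0.86/1.1705 = 0.73473.
Then combine with the cruiser (S'→S): u = (0.73473 + 0.6035)/(1 + 0.73473×0.6035) = 1.33823/1.443409555 = 0.92713.

0.9271c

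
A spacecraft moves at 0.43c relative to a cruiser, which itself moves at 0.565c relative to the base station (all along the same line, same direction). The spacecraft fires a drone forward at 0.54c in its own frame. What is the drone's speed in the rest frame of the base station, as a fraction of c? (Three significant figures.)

Apply u = (u'+v)/(1+u'v) twice. Drone in the cruiser frame: (0.54+0.43)/(1+0.54·0.43) = 0.97/1.2322 = 0.78721c.
That velocity, transformed to the rest frame of the base station: (0.78721+0.565)/(1+0.78721·0.565) = 1.35221/1.44477365 = 0.93593c.

0.936c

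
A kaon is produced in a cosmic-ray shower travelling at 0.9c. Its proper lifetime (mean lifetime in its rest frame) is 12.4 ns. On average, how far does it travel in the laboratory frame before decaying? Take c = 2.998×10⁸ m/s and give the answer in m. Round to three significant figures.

Lorentz factor: γ = (1 − 0.81)^(−1/2) = 2.2942.
Lab-frame lifetime: Δt = γτ = 2.2942 × 12.4 ns = 28.448 ns.
Distance: d = vΔt = 0.9 × 2.998×10⁸ m/s × 2.8448×10^-8 s = 7.68 m.

7.68 m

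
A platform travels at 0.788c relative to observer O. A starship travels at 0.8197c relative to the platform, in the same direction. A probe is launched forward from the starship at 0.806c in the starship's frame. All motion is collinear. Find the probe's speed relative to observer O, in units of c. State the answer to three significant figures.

Apply u = (u'+v)/(1+u'v) twice. Probe in the platform frame: (0.806+0.8197)/(1+0.806·0.8197) = 1.6257/1.6606782 = 0.97894c.
That velocity, transformed to the rest frame of observer O: (0.97894+0.788)/(1+0.97894·0.788) = 1.76694/1.77140472 = 0.99748c.

0.997c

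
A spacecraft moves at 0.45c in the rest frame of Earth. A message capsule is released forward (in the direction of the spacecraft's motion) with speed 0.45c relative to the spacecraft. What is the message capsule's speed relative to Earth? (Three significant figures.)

0.748c

Relativistic velocity addition: u = (u' + v)/(1 + u'v/c²), with u' = 0.45c and v = 0.45c.
Numerator: 0.45 + 0.45 = 0.9. Denominator: 1 + (0.45)(0.45) = 1.2025.
u = 0.9/1.2025 = 0.74844, so the speed is 0.748c.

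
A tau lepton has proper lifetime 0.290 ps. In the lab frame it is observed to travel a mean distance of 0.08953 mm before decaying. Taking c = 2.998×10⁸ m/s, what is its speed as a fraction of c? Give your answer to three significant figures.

d = βγcτ ⇒ βγ = d/(cτ) = 8.953×10^-5 m / (8.6942×10^-5 m) = 1.0298.
β = (βγ)/√(1+(βγ)²) = 1.0298/√2.06049 = 0.717.

0.717c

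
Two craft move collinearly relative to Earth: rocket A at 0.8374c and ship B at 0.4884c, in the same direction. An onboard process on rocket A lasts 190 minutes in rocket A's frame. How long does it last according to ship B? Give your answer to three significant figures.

235 minutes

Speed of rocket A in ship B's frame: u = (v_A − v_B)/(1 − v_A v_B/c²) = (0.8374 − 0.4884)/(1 − 0.8374×0.4884) = 0.349/0.59101384 = 0.59051; |u| = 0.59051c.
At |u| = 0.59051c, γ = (1 − 0.348702)^(−1/2) = 1.2391.
The clock on rocket A records proper time, so ship B measures Δt = γΔτ = 1.2391 × 190 = 235 minutes.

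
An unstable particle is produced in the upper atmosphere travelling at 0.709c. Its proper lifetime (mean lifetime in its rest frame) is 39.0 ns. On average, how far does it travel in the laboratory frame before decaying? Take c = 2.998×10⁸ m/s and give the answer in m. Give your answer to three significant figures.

11.8 m

β² = 0.502681, so γ = 1/√0.497319 = 1.418.
Lab-frame lifetime: Δt = γτ = 1.418 × 39.0 ns = 55.302 ns.
Distance: d = vΔt = 0.709 × 2.998×10⁸ m/s × 5.5302×10^-8 s = 11.8 m.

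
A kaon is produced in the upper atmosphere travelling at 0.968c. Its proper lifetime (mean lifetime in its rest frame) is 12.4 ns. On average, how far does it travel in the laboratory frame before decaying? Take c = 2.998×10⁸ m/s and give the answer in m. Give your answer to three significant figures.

14.3 m

With β = 0.968, γ = 1/√(1 − 0.968²) = 1/√0.062976 = 3.9849.
Lab-frame lifetime: Δt = γτ = 3.9849 × 12.4 ns = 49.413 ns.
Distance: d = vΔt = 0.968 × 2.998×10⁸ m/s × 4.9413×10^-8 s = 14.3 m.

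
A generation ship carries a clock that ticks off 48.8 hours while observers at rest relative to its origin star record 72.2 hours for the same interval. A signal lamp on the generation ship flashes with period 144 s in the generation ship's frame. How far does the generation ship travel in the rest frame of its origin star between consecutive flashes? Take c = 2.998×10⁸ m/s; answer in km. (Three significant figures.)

4.71×10^7 km

γ = Δt/Δτ = 72.2/48.8 = 1.47951.
β = √(1 − 1/γ²) = 0.73699. Lab-frame period = γτ = 1.47951×144 s = 213.05 s. Distance = βc × γτ = 0.73699 × 2.998×10⁸ m/s × 213.05 s = 4.7073×10^10 m = 4.71×10^7 km.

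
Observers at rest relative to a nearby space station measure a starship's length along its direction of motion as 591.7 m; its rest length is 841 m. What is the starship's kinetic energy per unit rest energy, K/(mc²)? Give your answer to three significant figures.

From L = L₀/γ: γ = 841/591.7 = 1.42133.
Since K = (γ−1)mc², K/(mc²) = 1.42133 − 1 = 0.421.

0.421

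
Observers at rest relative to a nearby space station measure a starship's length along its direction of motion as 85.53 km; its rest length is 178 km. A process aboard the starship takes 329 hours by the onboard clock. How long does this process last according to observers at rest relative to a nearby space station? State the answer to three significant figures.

Length contraction gives γ = L₀/L = 178/85.53 = 2.08114.
The same γ dilates the second interval: 2.08114 × 329 hours = 685 hours.

685 hours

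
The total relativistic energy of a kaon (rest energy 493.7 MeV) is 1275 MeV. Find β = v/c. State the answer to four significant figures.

γ = E/(mc²) = 1275/493.7 = 2.5825.
β = √(1 − 1/γ²) = √(1 − 0.149941) = √0.850059 = 0.9220.

0.9220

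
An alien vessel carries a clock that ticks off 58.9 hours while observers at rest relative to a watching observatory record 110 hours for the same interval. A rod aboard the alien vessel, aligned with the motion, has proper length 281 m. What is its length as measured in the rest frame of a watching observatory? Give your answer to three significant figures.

The time-dilation ratio gives γ = 110/58.9 = 1.86757.
The rod contracts by the same γ: 281 m / 1.86757 = 150 m.

150 m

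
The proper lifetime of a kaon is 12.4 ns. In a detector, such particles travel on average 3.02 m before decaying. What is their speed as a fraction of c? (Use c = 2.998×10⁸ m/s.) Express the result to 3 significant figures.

d = βγcτ ⇒ βγ = d/(cτ) = 3.020 m / (3.71752 m) = 0.81237.
β = (βγ)/√(1+(βγ)²) = 0.81237/√1.659945 = 0.631.

0.631c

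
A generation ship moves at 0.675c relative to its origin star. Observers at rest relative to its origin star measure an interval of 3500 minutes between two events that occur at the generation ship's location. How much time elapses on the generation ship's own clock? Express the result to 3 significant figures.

β² = 0.455625, so γ = 1/√0.544375 = 1.3553.
The moving clock records proper time: Δτ = Δt/γ = 3500/1.3553 = 2580 minutes.

2580 minutes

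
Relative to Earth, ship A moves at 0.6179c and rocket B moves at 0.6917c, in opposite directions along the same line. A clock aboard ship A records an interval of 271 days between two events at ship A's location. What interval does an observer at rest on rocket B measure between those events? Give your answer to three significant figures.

The velocity of ship A relative to rocket B is (0.6179 + 0.6917)c / (1 + 0.6179×0.6917) = 0.91747c; relative speed 0.91747c.
At |u| = 0.91747c, γ = (1 − 0.841751)^(−1/2) = 2.5138.
Ship A's interval is proper; time dilation gives Δt_B = γΔτ = 2.5138 × 271 days = 681 days.

681 days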